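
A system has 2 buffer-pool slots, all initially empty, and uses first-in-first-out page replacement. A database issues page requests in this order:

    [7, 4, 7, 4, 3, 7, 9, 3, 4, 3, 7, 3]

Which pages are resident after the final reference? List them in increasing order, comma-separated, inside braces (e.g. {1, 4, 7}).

7 → miss, frames [7]
4 → miss, frames [7, 4]
7 → hit
4 → hit
3 → miss, evict 7, frames [4, 3]
7 → miss, evict 4, frames [3, 7]
9 → miss, evict 3, frames [7, 9]
3 → miss, evict 7, frames [9, 3]
4 → miss, evict 9, frames [3, 4]
3 → hit
7 → miss, evict 3, frames [4, 7]
3 → miss, evict 4, frames [7, 3]

{3, 7}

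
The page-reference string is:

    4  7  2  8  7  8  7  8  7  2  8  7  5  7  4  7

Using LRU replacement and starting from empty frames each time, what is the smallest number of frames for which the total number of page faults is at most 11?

f=1: 16 faults
f=2: 10 faults
f=3: 6 faults
f=4: 6 faults
f=5: 5 faults
Smallest f with faults ≤ 11 is 2.

2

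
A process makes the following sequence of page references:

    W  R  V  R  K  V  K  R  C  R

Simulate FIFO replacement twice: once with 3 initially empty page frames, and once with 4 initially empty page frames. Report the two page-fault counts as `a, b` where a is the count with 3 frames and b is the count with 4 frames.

6, 5

3 frames: F F F . F . . . F F → 6 faults.
4 frames: F F F . F . . . F . → 5 faults.
5 < 6: adding a frame reduced faults, as is typical.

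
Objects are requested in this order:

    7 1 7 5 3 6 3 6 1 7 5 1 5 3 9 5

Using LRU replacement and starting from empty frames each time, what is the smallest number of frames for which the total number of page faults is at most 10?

f=1: 16 faults
f=2: 12 faults
f=3: 10 faults
f=4: 10 faults
f=5: 6 faults
f=6: 6 faults
Smallest f with faults ≤ 10 is 3.

3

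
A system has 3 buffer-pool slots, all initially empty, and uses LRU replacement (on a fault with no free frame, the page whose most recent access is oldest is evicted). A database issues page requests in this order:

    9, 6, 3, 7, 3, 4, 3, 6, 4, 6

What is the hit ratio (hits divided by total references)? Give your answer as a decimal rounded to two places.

9 -> fault, frames [9]
6 -> fault, frames [9, 6]
3 -> fault, frames [9, 6, 3]
7 -> fault, evict 9, frames [6, 3, 7]
3 -> hit
4 -> fault, evict 6, frames [7, 3, 4]
3 -> hit
6 -> fault, evict 7, frames [4, 3, 6]
4 -> hit
6 -> hit
Hits: 4 of 10 references → 4/10 = 0.4000.

0.40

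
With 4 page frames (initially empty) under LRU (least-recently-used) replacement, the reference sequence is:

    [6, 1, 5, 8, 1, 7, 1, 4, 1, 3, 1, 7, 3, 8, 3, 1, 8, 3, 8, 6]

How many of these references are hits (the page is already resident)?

6: fault, frames [6]
1: fault, frames [6, 1]
5: fault, frames [6, 1, 5]
8: fault, frames [6, 1, 5, 8]
1: hit
7: fault, evict 6, frames [5, 8, 1, 7]
1: hit
4: fault, evict 5, frames [8, 7, 1, 4]
1: hit
3: fault, evict 8, frames [7, 4, 1, 3]
1: hit
7: hit
3: hit
8: fault, evict 4, frames [1, 7, 3, 8]
3: hit
1: hit
8: hit
3: hit
8: hit
6: fault, evict 7, frames [1, 3, 8, 6]
Hits: 11.

11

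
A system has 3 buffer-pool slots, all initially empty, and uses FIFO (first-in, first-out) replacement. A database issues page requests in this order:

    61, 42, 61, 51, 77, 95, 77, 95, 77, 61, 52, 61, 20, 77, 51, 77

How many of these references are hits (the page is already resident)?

61 -> fault, frames {61}
42 -> fault, frames {61,42}
61 -> hit
51 -> fault, frames {61,42,51}
77 -> fault, evict 61, frames {42,51,77}
95 -> fault, evict 42, frames {51,77,95}
77 -> hit
95 -> hit
77 -> hit
61 -> fault, evict 51, frames {77,95,61}
52 -> fault, evict 77, frames {95,61,52}
61 -> hit
20 -> fault, evict 95, frames {61,52,20}
77 -> fault, evict 61, frames {52,20,77}
51 -> fault, evict 52, frames {20,77,51}
77 -> hit
Hits: 6.

6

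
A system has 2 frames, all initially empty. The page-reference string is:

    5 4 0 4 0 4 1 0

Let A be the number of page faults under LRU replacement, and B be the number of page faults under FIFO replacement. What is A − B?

1

Under LRU: F F F . . . F F → 5 faults.
Under FIFO: F F F . . . F . → 4 faults.
A − B = 5 − 4 = 1.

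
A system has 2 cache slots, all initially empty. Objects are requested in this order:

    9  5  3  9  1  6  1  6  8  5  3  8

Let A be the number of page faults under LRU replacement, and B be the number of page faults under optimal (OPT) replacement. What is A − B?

Under LRU: F F F F F F . . F F F F → 10 faults.
Under OPT: F F F . F F . . F F F . → 8 faults.
A − B = 10 − 8 = 2.

2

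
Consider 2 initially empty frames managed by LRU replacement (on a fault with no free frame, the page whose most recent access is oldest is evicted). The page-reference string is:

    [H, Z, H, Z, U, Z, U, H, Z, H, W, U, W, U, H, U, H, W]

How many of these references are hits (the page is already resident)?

9

H → miss, frames {H}
Z → miss, frames {H,Z}
H → hit
Z → hit
U → miss, evict H, frames {Z,U}
Z → hit
U → hit
H → miss, evict Z, frames {U,H}
Z → miss, evict U, frames {H,Z}
H → hit
W → miss, evict Z, frames {H,W}
U → miss, evict H, frames {W,U}
W → hit
U → hit
H → miss, evict W, frames {U,H}
U → hit
H → hit
W → miss, evict U, frames {H,W}
Hits: 9.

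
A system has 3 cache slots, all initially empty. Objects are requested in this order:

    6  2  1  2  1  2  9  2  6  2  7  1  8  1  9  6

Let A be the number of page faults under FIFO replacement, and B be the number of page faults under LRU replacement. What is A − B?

Under FIFO: F F F . . . F . F F F F F . F F → 11 faults.
Under LRU: F F F . . . F . F . F F F . F F → 10 faults.
A − B = 11 − 10 = 1.

1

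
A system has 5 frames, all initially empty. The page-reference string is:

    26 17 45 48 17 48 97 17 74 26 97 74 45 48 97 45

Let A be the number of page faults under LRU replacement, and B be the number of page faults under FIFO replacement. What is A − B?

Under LRU: F F F F . . F . F F . . F F . . → 9 faults.
Under FIFO: F F F F . . F . F F . . . . . . → 7 faults.
A − B = 9 − 7 = 2.

2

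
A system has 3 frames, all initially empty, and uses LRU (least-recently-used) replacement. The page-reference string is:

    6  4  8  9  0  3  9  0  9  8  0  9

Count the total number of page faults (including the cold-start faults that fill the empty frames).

6 -> miss, frames {6}
4 -> miss, frames {6,4}
8 -> miss, frames {6,4,8}
9 -> miss, evict 6, frames {4,8,9}
0 -> miss, evict 4, frames {8,9,0}
3 -> miss, evict 8, frames {9,0,3}
9 -> hit
0 -> hit
9 -> hit
8 -> miss, evict 3, frames {0,9,8}
0 -> hit
9 -> hit
Page faults: 7.

7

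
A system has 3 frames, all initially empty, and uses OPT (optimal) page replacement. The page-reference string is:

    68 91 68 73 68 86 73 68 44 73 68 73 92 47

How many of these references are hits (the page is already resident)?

68 -> miss, frames (68)
91 -> miss, frames (68 91)
68 -> hit
73 -> miss, frames (68 91 73)
68 -> hit
86 -> miss, evict 91, frames (68 73 86)
73 -> hit
68 -> hit
44 -> miss, evict 86, frames (68 73 44)
73 -> hit
68 -> hit
73 -> hit
92 -> miss, evict 44, frames (68 73 92)
47 -> miss, evict 92, frames (68 73 47)
Hits: 7.

7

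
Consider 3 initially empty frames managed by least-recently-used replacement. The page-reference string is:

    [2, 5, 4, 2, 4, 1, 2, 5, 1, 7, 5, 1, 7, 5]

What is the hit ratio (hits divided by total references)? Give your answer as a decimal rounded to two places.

0.57

2: miss, frames (2)
5: miss, frames (2 5)
4: miss, frames (2 5 4)
2: hit
4: hit
1: miss, evict 5, frames (2 4 1)
2: hit
5: miss, evict 4, frames (1 2 5)
1: hit
7: miss, evict 2, frames (5 1 7)
5: hit
1: hit
7: hit
5: hit
Hits: 8 of 14 references → 8/14 = 0.5714.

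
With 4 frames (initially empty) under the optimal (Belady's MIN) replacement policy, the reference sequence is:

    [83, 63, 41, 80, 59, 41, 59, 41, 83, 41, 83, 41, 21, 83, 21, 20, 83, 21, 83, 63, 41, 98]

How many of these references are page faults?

9

83 -> fault, frames (83)
63 -> fault, frames (83 63)
41 -> fault, frames (83 63 41)
80 -> fault, frames (83 63 41 80)
59 -> fault, evict 80, frames (83 63 41 59)
41 -> hit
59 -> hit
41 -> hit
83 -> hit
41 -> hit
83 -> hit
41 -> hit
21 -> fault, evict 59, frames (83 63 41 21)
83 -> hit
21 -> hit
20 -> fault, evict 41, frames (83 63 21 20)
83 -> hit
21 -> hit
83 -> hit
63 -> hit
41 -> fault, evict 20, frames (83 63 21 41)
98 -> fault, evict 41, frames (83 63 21 98)
Page faults: 9.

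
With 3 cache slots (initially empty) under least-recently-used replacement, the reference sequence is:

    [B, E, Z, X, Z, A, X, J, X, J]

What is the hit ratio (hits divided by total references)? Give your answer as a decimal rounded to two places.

0.40

B → miss, frames [B]
E → miss, frames [B, E]
Z → miss, frames [B, E, Z]
X → miss, evict B, frames [E, Z, X]
Z → hit
A → miss, evict E, frames [X, Z, A]
X → hit
J → miss, evict Z, frames [A, X, J]
X → hit
J → hit
Hits: 4 of 10 references → 4/10 = 0.4000.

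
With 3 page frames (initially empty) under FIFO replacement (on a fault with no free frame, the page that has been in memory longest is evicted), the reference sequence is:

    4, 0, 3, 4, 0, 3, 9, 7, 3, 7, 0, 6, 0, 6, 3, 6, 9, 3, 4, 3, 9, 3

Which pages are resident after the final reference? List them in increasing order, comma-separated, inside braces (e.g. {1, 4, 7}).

4 → miss, frames (4)
0 → miss, frames (4 0)
3 → miss, frames (4 0 3)
4 → hit
0 → hit
3 → hit
9 → miss, evict 4, frames (0 3 9)
7 → miss, evict 0, frames (3 9 7)
3 → hit
7 → hit
0 → miss, evict 3, frames (9 7 0)
6 → miss, evict 9, frames (7 0 6)
0 → hit
6 → hit
3 → miss, evict 7, frames (0 6 3)
6 → hit
9 → miss, evict 0, frames (6 3 9)
3 → hit
4 → miss, evict 6, frames (3 9 4)
3 → hit
9 → hit
3 → hit

{3, 4, 9}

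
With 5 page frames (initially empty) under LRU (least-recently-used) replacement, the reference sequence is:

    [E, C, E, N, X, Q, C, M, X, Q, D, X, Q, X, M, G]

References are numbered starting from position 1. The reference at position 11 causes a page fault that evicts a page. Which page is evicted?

N

pos 1: E -> fault, frames {E}
pos 2: C -> fault, frames {E,C}
pos 3: E -> hit
pos 4: N -> fault, frames {C,E,N}
pos 5: X -> fault, frames {C,E,N,X}
pos 6: Q -> fault, frames {C,E,N,X,Q}
pos 7: C -> hit
pos 8: M -> fault, evict E, frames {N,X,Q,C,M}
pos 9: X -> hit
pos 10: Q -> hit
pos 11: D -> fault, evict N, frames {C,M,X,Q,D}
At position 11, page N is evicted.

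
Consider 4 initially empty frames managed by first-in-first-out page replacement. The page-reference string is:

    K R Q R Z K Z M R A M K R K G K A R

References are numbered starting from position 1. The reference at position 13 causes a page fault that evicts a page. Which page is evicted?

pos 1: K: fault, frames (K)
pos 2: R: fault, frames (K R)
pos 3: Q: fault, frames (K R Q)
pos 4: R: hit
pos 5: Z: fault, frames (K R Q Z)
pos 6: K: hit
pos 7: Z: hit
pos 8: M: fault, evict K, frames (R Q Z M)
pos 9: R: hit
pos 10: A: fault, evict R, frames (Q Z M A)
pos 11: M: hit
pos 12: K: fault, evict Q, frames (Z M A K)
pos 13: R: fault, evict Z, frames (M A K R)
At position 13, page Z is evicted.

Z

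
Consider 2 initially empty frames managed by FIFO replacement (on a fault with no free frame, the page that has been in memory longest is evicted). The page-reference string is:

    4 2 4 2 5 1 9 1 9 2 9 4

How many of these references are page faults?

4 -> fault, frames (4)
2 -> fault, frames (4 2)
4 -> hit
2 -> hit
5 -> fault, evict 4, frames (2 5)
1 -> fault, evict 2, frames (5 1)
9 -> fault, evict 5, frames (1 9)
1 -> hit
9 -> hit
2 -> fault, evict 1, frames (9 2)
9 -> hit
4 -> fault, evict 9, frames (2 4)
Page faults: 7.

7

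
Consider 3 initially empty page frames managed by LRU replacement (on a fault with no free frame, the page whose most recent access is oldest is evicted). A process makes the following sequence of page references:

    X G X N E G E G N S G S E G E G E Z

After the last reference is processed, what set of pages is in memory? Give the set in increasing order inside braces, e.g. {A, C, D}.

{E, G, Z}

X: miss, frames [X]
G: miss, frames [X, G]
X: hit
N: miss, frames [G, X, N]
E: miss, evict G, frames [X, N, E]
G: miss, evict X, frames [N, E, G]
E: hit
G: hit
N: hit
S: miss, evict E, frames [G, N, S]
G: hit
S: hit
E: miss, evict N, frames [G, S, E]
G: hit
E: hit
G: hit
E: hit
Z: miss, evict S, frames [G, E, Z]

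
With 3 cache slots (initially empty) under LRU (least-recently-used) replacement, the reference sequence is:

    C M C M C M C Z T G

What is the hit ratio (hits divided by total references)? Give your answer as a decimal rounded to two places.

0.50

C -> fault, frames (C)
M -> fault, frames (C M)
C -> hit
M -> hit
C -> hit
M -> hit
C -> hit
Z -> fault, frames (M C Z)
T -> fault, evict M, frames (C Z T)
G -> fault, evict C, frames (Z T G)
Hits: 5 of 10 references → 5/10 = 0.5000.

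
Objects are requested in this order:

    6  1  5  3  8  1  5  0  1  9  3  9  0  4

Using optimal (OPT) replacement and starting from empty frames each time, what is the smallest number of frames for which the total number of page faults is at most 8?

f=1: 14 faults
f=2: 11 faults
f=3: 9 faults
f=4: 8 faults
f=5: 8 faults
f=6: 8 faults
f=7: 8 faults
f=8: 8 faults
Smallest f with faults ≤ 8 is 4.

4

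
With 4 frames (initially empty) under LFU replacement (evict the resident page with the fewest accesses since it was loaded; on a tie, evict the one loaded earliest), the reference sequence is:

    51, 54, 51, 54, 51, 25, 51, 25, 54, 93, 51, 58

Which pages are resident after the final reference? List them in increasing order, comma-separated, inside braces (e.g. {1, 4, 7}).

{25, 51, 54, 58}

51: miss, frames (51)
54: miss, frames (51 54)
51: hit
54: hit
51: hit
25: miss, frames (51 54 25)
51: hit
25: hit
54: hit
93: miss, frames (51 54 25 93)
51: hit
58: miss, evict 93, frames (51 54 25 58)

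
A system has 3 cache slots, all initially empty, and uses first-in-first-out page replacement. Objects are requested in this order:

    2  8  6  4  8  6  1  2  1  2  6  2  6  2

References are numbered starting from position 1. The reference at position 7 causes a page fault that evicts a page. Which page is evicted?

8

pos 1: 2: miss, frames (2)
pos 2: 8: miss, frames (2 8)
pos 3: 6: miss, frames (2 8 6)
pos 4: 4: miss, evict 2, frames (8 6 4)
pos 5: 8: hit
pos 6: 6: hit
pos 7: 1: miss, evict 8, frames (6 4 1)
At position 7, page 8 is evicted.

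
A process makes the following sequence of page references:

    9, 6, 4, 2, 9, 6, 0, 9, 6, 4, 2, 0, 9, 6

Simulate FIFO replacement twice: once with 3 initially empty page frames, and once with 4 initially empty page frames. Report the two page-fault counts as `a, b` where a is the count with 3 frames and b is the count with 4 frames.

3 frames: F F F F F F F . . F F . F F → 11 faults.
4 frames: F F F F . . F F F F F F F F → 12 faults.
12 > 11: adding a frame increased faults — Belady's anomaly.

11, 12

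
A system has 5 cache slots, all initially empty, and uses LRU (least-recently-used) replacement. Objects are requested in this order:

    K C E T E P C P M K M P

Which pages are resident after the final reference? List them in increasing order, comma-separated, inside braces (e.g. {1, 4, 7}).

K: miss, frames (K)
C: miss, frames (K C)
E: miss, frames (K C E)
T: miss, frames (K C E T)
E: hit
P: miss, frames (K C T E P)
C: hit
P: hit
M: miss, evict K, frames (T E C P M)
K: miss, evict T, frames (E C P M K)
M: hit
P: hit

{C, E, K, M, P}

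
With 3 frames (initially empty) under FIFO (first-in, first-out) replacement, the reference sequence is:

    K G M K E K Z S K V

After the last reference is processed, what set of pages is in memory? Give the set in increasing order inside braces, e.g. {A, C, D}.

K: miss, frames (K)
G: miss, frames (K G)
M: miss, frames (K G M)
K: hit
E: miss, evict K, frames (G M E)
K: miss, evict G, frames (M E K)
Z: miss, evict M, frames (E K Z)
S: miss, evict E, frames (K Z S)
K: hit
V: miss, evict K, frames (Z S V)

{S, V, Z}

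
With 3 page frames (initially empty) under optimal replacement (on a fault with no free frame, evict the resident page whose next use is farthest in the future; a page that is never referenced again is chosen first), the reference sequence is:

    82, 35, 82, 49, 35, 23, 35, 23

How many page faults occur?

4

82: miss, frames {82}
35: miss, frames {82,35}
82: hit
49: miss, frames {82,35,49}
35: hit
23: miss, evict 49, frames {82,35,23}
35: hit
23: hit
Page faults: 4.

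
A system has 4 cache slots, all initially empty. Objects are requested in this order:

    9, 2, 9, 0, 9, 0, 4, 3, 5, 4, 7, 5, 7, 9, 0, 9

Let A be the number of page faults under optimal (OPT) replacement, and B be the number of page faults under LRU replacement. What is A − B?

-2

Under OPT: F F . F . . F F F . F . . . . . → 7 faults.
Under LRU: F F . F . . F F F . F . . F F . → 9 faults.
A − B = 7 − 9 = -2.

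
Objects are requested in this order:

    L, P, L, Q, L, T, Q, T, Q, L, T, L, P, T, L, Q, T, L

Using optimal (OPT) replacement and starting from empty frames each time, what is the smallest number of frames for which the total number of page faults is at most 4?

f=1: 18 faults
f=2: 9 faults
f=3: 6 faults
f=4: 4 faults
Smallest f with faults ≤ 4 is 4.

4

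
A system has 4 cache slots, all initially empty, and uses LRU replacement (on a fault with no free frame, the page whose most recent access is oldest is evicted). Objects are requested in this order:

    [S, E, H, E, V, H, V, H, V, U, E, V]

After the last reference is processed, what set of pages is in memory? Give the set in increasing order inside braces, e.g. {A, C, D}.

{E, H, U, V}

S → fault, frames [S]
E → fault, frames [S, E]
H → fault, frames [S, E, H]
E → hit
V → fault, frames [S, H, E, V]
H → hit
V → hit
H → hit
V → hit
U → fault, evict S, frames [E, H, V, U]
E → hit
V → hit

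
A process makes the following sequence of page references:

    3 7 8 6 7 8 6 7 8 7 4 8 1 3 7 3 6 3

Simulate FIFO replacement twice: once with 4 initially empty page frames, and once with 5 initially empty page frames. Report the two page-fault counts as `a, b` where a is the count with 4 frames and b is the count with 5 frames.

9, 8

4 frames: F F F F . . . . . . F . F F F . F . → 9 faults.
5 frames: F F F F . . . . . . F . F F F . . . → 8 faults.
8 < 9: adding a frame reduced faults, as is typical.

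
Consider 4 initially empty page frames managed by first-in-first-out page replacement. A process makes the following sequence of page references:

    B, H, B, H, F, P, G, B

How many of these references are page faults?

6

B -> fault, frames [B]
H -> fault, frames [B, H]
B -> hit
H -> hit
F -> fault, frames [B, H, F]
P -> fault, frames [B, H, F, P]
G -> fault, evict B, frames [H, F, P, G]
B -> fault, evict H, frames [F, P, G, B]
Page faults: 6.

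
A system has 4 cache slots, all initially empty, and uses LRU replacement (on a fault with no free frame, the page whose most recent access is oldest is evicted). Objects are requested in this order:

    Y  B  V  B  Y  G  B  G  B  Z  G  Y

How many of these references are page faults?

Y -> miss, frames {Y}
B -> miss, frames {Y,B}
V -> miss, frames {Y,B,V}
B -> hit
Y -> hit
G -> miss, frames {V,B,Y,G}
B -> hit
G -> hit
B -> hit
Z -> miss, evict V, frames {Y,G,B,Z}
G -> hit
Y -> hit
Page faults: 5.

5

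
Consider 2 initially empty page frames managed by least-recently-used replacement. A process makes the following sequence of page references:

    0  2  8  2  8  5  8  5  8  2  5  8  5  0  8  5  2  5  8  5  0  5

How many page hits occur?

9

0 -> fault, frames (0)
2 -> fault, frames (0 2)
8 -> fault, evict 0, frames (2 8)
2 -> hit
8 -> hit
5 -> fault, evict 2, frames (8 5)
8 -> hit
5 -> hit
8 -> hit
2 -> fault, evict 5, frames (8 2)
5 -> fault, evict 8, frames (2 5)
8 -> fault, evict 2, frames (5 8)
5 -> hit
0 -> fault, evict 8, frames (5 0)
8 -> fault, evict 5, frames (0 8)
5 -> fault, evict 0, frames (8 5)
2 -> fault, evict 8, frames (5 2)
5 -> hit
8 -> fault, evict 2, frames (5 8)
5 -> hit
0 -> fault, evict 8, frames (5 0)
5 -> hit
Hits: 9.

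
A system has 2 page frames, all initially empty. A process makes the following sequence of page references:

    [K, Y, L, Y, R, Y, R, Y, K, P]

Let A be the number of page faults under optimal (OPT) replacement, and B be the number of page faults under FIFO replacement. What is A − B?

-1

Under OPT: F F F . F . . . F F → 6 faults.
Under FIFO: F F F . F F . . F F → 7 faults.
A − B = 6 − 7 = -1.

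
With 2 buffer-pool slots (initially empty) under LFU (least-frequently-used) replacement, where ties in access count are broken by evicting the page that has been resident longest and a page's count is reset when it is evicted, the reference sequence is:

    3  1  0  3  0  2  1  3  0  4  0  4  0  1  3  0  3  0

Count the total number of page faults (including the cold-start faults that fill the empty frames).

10

3: fault, frames [3]
1: fault, frames [3, 1]
0: fault, evict 3, frames [1, 0]
3: fault, evict 1, frames [0, 3]
0: hit
2: fault, evict 3, frames [0, 2]
1: fault, evict 2, frames [0, 1]
3: fault, evict 1, frames [0, 3]
0: hit
4: fault, evict 3, frames [0, 4]
0: hit
4: hit
0: hit
1: fault, evict 4, frames [0, 1]
3: fault, evict 1, frames [0, 3]
0: hit
3: hit
0: hit
Page faults: 10.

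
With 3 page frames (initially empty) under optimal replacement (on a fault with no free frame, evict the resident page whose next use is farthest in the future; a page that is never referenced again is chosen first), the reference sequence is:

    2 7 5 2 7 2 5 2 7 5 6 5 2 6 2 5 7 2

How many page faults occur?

2: miss, frames {2}
7: miss, frames {2,7}
5: miss, frames {2,7,5}
2: hit
7: hit
2: hit
5: hit
2: hit
7: hit
5: hit
6: miss, evict 7, frames {2,5,6}
5: hit
2: hit
6: hit
2: hit
5: hit
7: miss, evict 6, frames {2,5,7}
2: hit
Page faults: 5.

5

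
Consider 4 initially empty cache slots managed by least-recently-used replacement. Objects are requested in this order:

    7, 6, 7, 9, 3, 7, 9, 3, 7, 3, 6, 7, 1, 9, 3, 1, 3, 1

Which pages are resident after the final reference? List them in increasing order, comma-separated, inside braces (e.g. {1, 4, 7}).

7: fault, frames [7]
6: fault, frames [7, 6]
7: hit
9: fault, frames [6, 7, 9]
3: fault, frames [6, 7, 9, 3]
7: hit
9: hit
3: hit
7: hit
3: hit
6: hit
7: hit
1: fault, evict 9, frames [3, 6, 7, 1]
9: fault, evict 3, frames [6, 7, 1, 9]
3: fault, evict 6, frames [7, 1, 9, 3]
1: hit
3: hit
1: hit

{1, 3, 7, 9}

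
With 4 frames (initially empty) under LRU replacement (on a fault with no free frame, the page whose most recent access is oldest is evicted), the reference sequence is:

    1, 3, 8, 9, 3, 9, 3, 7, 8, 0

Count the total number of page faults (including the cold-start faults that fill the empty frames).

6

1 → fault, frames {1}
3 → fault, frames {1,3}
8 → fault, frames {1,3,8}
9 → fault, frames {1,3,8,9}
3 → hit
9 → hit
3 → hit
7 → fault, evict 1, frames {8,9,3,7}
8 → hit
0 → fault, evict 9, frames {3,7,8,0}
Page faults: 6.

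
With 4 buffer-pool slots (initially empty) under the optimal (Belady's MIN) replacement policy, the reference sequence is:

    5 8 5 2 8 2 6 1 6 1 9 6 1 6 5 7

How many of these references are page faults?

5 → fault, frames {5}
8 → fault, frames {5,8}
5 → hit
2 → fault, frames {5,8,2}
8 → hit
2 → hit
6 → fault, frames {5,8,2,6}
1 → fault, evict 2, frames {5,8,6,1}
6 → hit
1 → hit
9 → fault, evict 8, frames {5,6,1,9}
6 → hit
1 → hit
6 → hit
5 → hit
7 → fault, evict 9, frames {5,6,1,7}
Page faults: 7.

7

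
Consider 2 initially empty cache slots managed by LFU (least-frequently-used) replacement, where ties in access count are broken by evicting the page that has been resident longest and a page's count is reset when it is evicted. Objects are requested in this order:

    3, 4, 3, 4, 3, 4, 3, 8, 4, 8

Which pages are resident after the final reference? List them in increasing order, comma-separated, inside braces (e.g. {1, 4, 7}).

{3, 8}

3: miss, frames (3)
4: miss, frames (3 4)
3: hit
4: hit
3: hit
4: hit
3: hit
8: miss, evict 4, frames (3 8)
4: miss, evict 8, frames (3 4)
8: miss, evict 4, frames (3 8)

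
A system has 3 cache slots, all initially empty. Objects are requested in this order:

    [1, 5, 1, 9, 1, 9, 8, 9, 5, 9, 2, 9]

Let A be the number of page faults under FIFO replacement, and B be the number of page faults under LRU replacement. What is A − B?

-1

Under FIFO: F F . F . . F . . . F . → 5 faults.
Under LRU: F F . F . . F . F . F . → 6 faults.
A − B = 5 − 6 = -1.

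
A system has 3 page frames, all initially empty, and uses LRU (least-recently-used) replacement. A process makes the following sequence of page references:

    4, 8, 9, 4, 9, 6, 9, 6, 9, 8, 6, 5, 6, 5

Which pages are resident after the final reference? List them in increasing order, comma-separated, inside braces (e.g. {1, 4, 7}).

4 → fault, frames {4}
8 → fault, frames {4,8}
9 → fault, frames {4,8,9}
4 → hit
9 → hit
6 → fault, evict 8, frames {4,9,6}
9 → hit
6 → hit
9 → hit
8 → fault, evict 4, frames {6,9,8}
6 → hit
5 → fault, evict 9, frames {8,6,5}
6 → hit
5 → hit

{5, 6, 8}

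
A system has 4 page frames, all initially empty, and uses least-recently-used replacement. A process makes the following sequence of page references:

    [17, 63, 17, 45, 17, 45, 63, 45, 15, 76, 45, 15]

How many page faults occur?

5

17: fault, frames (17)
63: fault, frames (17 63)
17: hit
45: fault, frames (63 17 45)
17: hit
45: hit
63: hit
45: hit
15: fault, frames (17 63 45 15)
76: fault, evict 17, frames (63 45 15 76)
45: hit
15: hit
Page faults: 5.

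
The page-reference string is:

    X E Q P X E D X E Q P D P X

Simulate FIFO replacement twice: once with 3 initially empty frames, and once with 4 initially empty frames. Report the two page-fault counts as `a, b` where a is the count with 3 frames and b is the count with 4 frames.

3 frames: F F F F F F F . . F F . . F → 10 faults.
4 frames: F F F F . . F F F F F F . F → 11 faults.
11 > 10: adding a frame increased faults — Belady's anomaly.

10, 11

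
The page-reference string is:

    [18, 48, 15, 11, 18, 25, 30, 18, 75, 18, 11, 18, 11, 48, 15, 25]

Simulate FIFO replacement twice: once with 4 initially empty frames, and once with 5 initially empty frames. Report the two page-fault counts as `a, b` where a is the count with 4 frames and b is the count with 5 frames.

12, 11

4 frames: F F F F . F F F F . F . . F F F → 12 faults.
5 frames: F F F F . F F F F . . . . F F F → 11 faults.
11 < 12: adding a frame reduced faults, as is typical.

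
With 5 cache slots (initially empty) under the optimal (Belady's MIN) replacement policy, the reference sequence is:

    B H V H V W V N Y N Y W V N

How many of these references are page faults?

B -> fault, frames [B]
H -> fault, frames [B, H]
V -> fault, frames [B, H, V]
H -> hit
V -> hit
W -> fault, frames [B, H, V, W]
V -> hit
N -> fault, frames [B, H, V, W, N]
Y -> fault, evict H, frames [B, V, W, N, Y]
N -> hit
Y -> hit
W -> hit
V -> hit
N -> hit
Page faults: 6.

6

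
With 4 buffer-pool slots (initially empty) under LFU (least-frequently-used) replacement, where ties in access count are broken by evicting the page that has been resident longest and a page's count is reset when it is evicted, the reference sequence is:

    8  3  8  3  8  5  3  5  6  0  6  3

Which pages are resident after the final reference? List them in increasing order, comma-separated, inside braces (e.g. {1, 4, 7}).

{3, 5, 6, 8}

8 -> fault, frames [8]
3 -> fault, frames [8, 3]
8 -> hit
3 -> hit
8 -> hit
5 -> fault, frames [8, 3, 5]
3 -> hit
5 -> hit
6 -> fault, frames [8, 3, 5, 6]
0 -> fault, evict 6, frames [8, 3, 5, 0]
6 -> fault, evict 0, frames [8, 3, 5, 6]
3 -> hit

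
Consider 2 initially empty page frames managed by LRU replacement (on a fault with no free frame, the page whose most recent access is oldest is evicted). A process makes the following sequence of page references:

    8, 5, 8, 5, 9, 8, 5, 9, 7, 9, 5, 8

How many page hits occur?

3

8 -> miss, frames {8}
5 -> miss, frames {8,5}
8 -> hit
5 -> hit
9 -> miss, evict 8, frames {5,9}
8 -> miss, evict 5, frames {9,8}
5 -> miss, evict 9, frames {8,5}
9 -> miss, evict 8, frames {5,9}
7 -> miss, evict 5, frames {9,7}
9 -> hit
5 -> miss, evict 7, frames {9,5}
8 -> miss, evict 9, frames {5,8}
Hits: 3.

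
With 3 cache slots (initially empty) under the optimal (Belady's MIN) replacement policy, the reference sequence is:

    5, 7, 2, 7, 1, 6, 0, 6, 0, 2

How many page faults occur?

5: fault, frames {5}
7: fault, frames {5,7}
2: fault, frames {5,7,2}
7: hit
1: fault, evict 7, frames {5,2,1}
6: fault, evict 1, frames {5,2,6}
0: fault, evict 5, frames {2,6,0}
6: hit
0: hit
2: hit
Page faults: 6.

6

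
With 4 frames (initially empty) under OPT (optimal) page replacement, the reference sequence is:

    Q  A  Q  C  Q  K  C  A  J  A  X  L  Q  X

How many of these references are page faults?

7

Q -> miss, frames (Q)
A -> miss, frames (Q A)
Q -> hit
C -> miss, frames (Q A C)
Q -> hit
K -> miss, frames (Q A C K)
C -> hit
A -> hit
J -> miss, evict K, frames (Q A C J)
A -> hit
X -> miss, evict J, frames (Q A C X)
L -> miss, evict C, frames (Q A X L)
Q -> hit
X -> hit
Page faults: 7.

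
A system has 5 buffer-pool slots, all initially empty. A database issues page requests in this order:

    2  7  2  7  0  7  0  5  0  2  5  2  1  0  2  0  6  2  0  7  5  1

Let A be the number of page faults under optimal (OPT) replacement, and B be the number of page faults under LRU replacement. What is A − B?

Under OPT: F F . . F . . F . . . . F . . . F . . . . F → 7 faults.
Under LRU: F F . . F . . F . . . . F . . . F . . F F F → 9 faults.
A − B = 7 − 9 = -2.

-2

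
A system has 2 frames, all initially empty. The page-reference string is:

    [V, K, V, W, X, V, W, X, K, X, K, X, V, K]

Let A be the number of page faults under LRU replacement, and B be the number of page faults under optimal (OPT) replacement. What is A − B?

3

Under LRU: F F . F F F F F F . . . F F → 10 faults.
Under OPT: F F . F F . F . F . . . F . → 7 faults.
A − B = 10 − 7 = 3.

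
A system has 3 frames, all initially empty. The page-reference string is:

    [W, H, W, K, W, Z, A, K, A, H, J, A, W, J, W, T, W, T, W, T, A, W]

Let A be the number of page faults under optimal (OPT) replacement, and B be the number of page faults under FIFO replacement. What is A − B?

-2

Under OPT: F F . F . F F . . . F . F . . F . . . . . . → 8 faults.
Under FIFO: F F . F . F F . . F F . F . . F . . . . F . → 10 faults.
A − B = 8 − 10 = -2.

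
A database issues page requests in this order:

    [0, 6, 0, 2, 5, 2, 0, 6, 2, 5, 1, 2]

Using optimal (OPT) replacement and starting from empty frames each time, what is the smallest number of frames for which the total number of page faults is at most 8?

f=1: 12 faults
f=2: 8 faults
f=3: 6 faults
f=4: 5 faults
f=5: 5 faults
Smallest f with faults ≤ 8 is 2.

2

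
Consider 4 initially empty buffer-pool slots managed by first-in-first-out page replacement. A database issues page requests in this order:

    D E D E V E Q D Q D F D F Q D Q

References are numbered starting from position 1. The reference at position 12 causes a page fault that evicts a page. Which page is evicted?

E

pos 1: D: fault, frames {D}
pos 2: E: fault, frames {D,E}
pos 3: D: hit
pos 4: E: hit
pos 5: V: fault, frames {D,E,V}
pos 6: E: hit
pos 7: Q: fault, frames {D,E,V,Q}
pos 8: D: hit
pos 9: Q: hit
pos 10: D: hit
pos 11: F: fault, evict D, frames {E,V,Q,F}
pos 12: D: fault, evict E, frames {V,Q,F,D}
At position 12, page E is evicted.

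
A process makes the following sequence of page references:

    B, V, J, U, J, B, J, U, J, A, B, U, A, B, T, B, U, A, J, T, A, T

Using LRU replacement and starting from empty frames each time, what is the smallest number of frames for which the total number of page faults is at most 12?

4

f=1: 22 faults
f=2: 17 faults
f=3: 13 faults
f=4: 8 faults
f=5: 6 faults
f=6: 6 faults
Smallest f with faults ≤ 12 is 4.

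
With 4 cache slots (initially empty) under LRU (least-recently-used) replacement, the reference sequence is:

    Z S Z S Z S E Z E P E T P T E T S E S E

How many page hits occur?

14

Z -> fault, frames [Z]
S -> fault, frames [Z, S]
Z -> hit
S -> hit
Z -> hit
S -> hit
E -> fault, frames [Z, S, E]
Z -> hit
E -> hit
P -> fault, frames [S, Z, E, P]
E -> hit
T -> fault, evict S, frames [Z, P, E, T]
P -> hit
T -> hit
E -> hit
T -> hit
S -> fault, evict Z, frames [P, E, T, S]
E -> hit
S -> hit
E -> hit
Hits: 14.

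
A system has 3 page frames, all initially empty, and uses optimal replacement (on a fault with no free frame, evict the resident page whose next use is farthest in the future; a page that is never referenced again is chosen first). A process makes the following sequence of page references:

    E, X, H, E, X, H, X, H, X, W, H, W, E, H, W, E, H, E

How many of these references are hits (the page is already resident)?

14

E → miss, frames [E]
X → miss, frames [E, X]
H → miss, frames [E, X, H]
E → hit
X → hit
H → hit
X → hit
H → hit
X → hit
W → miss, evict X, frames [E, H, W]
H → hit
W → hit
E → hit
H → hit
W → hit
E → hit
H → hit
E → hit
Hits: 14.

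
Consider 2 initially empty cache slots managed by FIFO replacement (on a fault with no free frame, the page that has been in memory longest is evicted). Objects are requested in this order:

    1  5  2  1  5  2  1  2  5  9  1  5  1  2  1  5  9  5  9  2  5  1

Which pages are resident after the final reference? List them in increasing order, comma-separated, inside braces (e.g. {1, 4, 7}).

1: miss, frames [1]
5: miss, frames [1, 5]
2: miss, evict 1, frames [5, 2]
1: miss, evict 5, frames [2, 1]
5: miss, evict 2, frames [1, 5]
2: miss, evict 1, frames [5, 2]
1: miss, evict 5, frames [2, 1]
2: hit
5: miss, evict 2, frames [1, 5]
9: miss, evict 1, frames [5, 9]
1: miss, evict 5, frames [9, 1]
5: miss, evict 9, frames [1, 5]
1: hit
2: miss, evict 1, frames [5, 2]
1: miss, evict 5, frames [2, 1]
5: miss, evict 2, frames [1, 5]
9: miss, evict 1, frames [5, 9]
5: hit
9: hit
2: miss, evict 5, frames [9, 2]
5: miss, evict 9, frames [2, 5]
1: miss, evict 2, frames [5, 1]

{1, 5}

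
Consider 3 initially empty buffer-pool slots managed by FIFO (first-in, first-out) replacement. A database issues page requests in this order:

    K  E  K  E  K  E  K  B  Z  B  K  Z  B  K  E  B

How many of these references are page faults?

K: miss, frames (K)
E: miss, frames (K E)
K: hit
E: hit
K: hit
E: hit
K: hit
B: miss, frames (K E B)
Z: miss, evict K, frames (E B Z)
B: hit
K: miss, evict E, frames (B Z K)
Z: hit
B: hit
K: hit
E: miss, evict B, frames (Z K E)
B: miss, evict Z, frames (K E B)
Page faults: 7.

7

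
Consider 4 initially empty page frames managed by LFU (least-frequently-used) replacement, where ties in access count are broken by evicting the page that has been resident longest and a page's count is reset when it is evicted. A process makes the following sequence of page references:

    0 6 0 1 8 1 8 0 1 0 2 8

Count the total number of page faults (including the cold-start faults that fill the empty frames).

5

0 -> miss, frames [0]
6 -> miss, frames [0, 6]
0 -> hit
1 -> miss, frames [0, 6, 1]
8 -> miss, frames [0, 6, 1, 8]
1 -> hit
8 -> hit
0 -> hit
1 -> hit
0 -> hit
2 -> miss, evict 6, frames [0, 1, 8, 2]
8 -> hit
Page faults: 5.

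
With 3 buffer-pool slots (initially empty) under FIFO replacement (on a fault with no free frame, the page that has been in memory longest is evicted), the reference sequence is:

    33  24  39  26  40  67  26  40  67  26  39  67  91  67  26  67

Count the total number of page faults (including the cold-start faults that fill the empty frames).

10

33 → fault, frames {33}
24 → fault, frames {33,24}
39 → fault, frames {33,24,39}
26 → fault, evict 33, frames {24,39,26}
40 → fault, evict 24, frames {39,26,40}
67 → fault, evict 39, frames {26,40,67}
26 → hit
40 → hit
67 → hit
26 → hit
39 → fault, evict 26, frames {40,67,39}
67 → hit
91 → fault, evict 40, frames {67,39,91}
67 → hit
26 → fault, evict 67, frames {39,91,26}
67 → fault, evict 39, frames {91,26,67}
Page faults: 10.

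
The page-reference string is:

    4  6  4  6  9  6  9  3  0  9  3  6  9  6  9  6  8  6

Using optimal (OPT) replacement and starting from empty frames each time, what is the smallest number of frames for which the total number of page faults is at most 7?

3

f=1: 18 faults
f=2: 8 faults
f=3: 7 faults
f=4: 6 faults
f=5: 6 faults
f=6: 6 faults
Smallest f with faults ≤ 7 is 3.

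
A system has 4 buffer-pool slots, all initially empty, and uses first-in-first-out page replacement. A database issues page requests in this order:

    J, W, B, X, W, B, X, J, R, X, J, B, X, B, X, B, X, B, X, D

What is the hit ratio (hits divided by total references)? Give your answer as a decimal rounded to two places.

0.65

J: miss, frames [J]
W: miss, frames [J, W]
B: miss, frames [J, W, B]
X: miss, frames [J, W, B, X]
W: hit
B: hit
X: hit
J: hit
R: miss, evict J, frames [W, B, X, R]
X: hit
J: miss, evict W, frames [B, X, R, J]
B: hit
X: hit
B: hit
X: hit
B: hit
X: hit
B: hit
X: hit
D: miss, evict B, frames [X, R, J, D]
Hits: 13 of 20 references → 13/20 = 0.6500.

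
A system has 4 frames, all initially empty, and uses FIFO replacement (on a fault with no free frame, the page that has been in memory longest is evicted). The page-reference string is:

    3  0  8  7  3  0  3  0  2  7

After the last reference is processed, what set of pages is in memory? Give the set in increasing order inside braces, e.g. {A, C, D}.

3 -> miss, frames {3}
0 -> miss, frames {3,0}
8 -> miss, frames {3,0,8}
7 -> miss, frames {3,0,8,7}
3 -> hit
0 -> hit
3 -> hit
0 -> hit
2 -> miss, evict 3, frames {0,8,7,2}
7 -> hit

{0, 2, 7, 8}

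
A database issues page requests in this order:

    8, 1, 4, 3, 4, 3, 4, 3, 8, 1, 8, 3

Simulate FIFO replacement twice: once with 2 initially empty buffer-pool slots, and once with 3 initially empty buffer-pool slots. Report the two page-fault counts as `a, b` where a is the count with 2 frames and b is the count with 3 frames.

2 frames: F F F F . . . . F F . F → 7 faults.
3 frames: F F F F . . . . F F . . → 6 faults.
6 < 7: adding a frame reduced faults, as is typical.

7, 6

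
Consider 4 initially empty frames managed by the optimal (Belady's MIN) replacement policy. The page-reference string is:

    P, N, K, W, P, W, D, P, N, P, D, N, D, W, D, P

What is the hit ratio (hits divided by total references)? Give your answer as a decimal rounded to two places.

0.69

P: fault, frames {P}
N: fault, frames {P,N}
K: fault, frames {P,N,K}
W: fault, frames {P,N,K,W}
P: hit
W: hit
D: fault, evict K, frames {P,N,W,D}
P: hit
N: hit
P: hit
D: hit
N: hit
D: hit
W: hit
D: hit
P: hit
Hits: 11 of 16 references → 11/16 = 0.6875.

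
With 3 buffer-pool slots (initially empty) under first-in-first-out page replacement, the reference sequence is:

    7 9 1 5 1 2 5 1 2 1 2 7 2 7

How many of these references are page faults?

6

7: fault, frames [7]
9: fault, frames [7, 9]
1: fault, frames [7, 9, 1]
5: fault, evict 7, frames [9, 1, 5]
1: hit
2: fault, evict 9, frames [1, 5, 2]
5: hit
1: hit
2: hit
1: hit
2: hit
7: fault, evict 1, frames [5, 2, 7]
2: hit
7: hit
Page faults: 6.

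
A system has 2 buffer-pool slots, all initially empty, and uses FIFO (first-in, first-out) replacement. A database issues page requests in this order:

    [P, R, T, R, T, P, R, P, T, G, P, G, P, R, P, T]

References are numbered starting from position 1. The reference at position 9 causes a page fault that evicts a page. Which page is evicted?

P

pos 1: P: fault, frames {P}
pos 2: R: fault, frames {P,R}
pos 3: T: fault, evict P, frames {R,T}
pos 4: R: hit
pos 5: T: hit
pos 6: P: fault, evict R, frames {T,P}
pos 7: R: fault, evict T, frames {P,R}
pos 8: P: hit
pos 9: T: fault, evict P, frames {R,T}
At position 9, page P is evicted.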